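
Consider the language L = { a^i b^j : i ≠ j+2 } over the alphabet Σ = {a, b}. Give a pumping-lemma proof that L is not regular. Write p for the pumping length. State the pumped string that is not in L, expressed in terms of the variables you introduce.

Assume L is regular; let p be its pumping constant.
Choose w = a^p b^{p+p!-2}. Since p ≠ (p+p!-2)+2 = p+p!, w ∈ L; and |w| ≥ p.
Write w = xyz as guaranteed by the lemma, with |xy| ≤ p and |y| ≥ 1.
Because |xy| ≤ p and w begins with p copies of a, we have y = a^k with 1 ≤ k ≤ p.
Since 1 ≤ k ≤ p, k divides p!; set t = 1 + p!/k. Then xy^t z has p + (p!/k)·k = p + p! copies of a. Now the a-count is p+p! and (b-count)+2 = (p+p!-2)+2 = p+p!, so i ≠ j+2 fails. So xy^t z = a^{p+p!} b^{p+p!-2} ∉ L.
Contradiction. Therefore L is not regular.

a^{p+p!} b^{p+p!-2}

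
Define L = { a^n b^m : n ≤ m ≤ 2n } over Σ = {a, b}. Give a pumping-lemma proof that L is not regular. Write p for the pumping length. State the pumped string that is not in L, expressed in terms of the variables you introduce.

Assume L is regular. Let p be the pumping length given by the pumping lemma.
Take w = a^p b^p ∈ L (since p ≤ p ≤ 2p), with |w| = 2p ≥ p.
By the pumping lemma, w = xyz with |xy| ≤ p and y is nonempty.
The first p characters of w are a's, so xy (and hence y) consists only of a's. Write y = a^k, 1 ≤ k ≤ p.
Pump with i = 2: xy^2z = a^{p+k} b^p. Now n = p+k > p = m, so the condition n ≤ m fails. Thus xy^2z ∉ L.
This is a contradiction; hence L is not regular.

a^{p+k} b^p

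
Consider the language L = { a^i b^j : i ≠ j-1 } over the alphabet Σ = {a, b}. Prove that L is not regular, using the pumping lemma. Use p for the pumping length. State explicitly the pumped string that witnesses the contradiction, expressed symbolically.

a^{p+p!} b^{p+p!+1}

Suppose for contradiction that L is regular, and let p be the pumping length.
Choose w = a^p b^{p+p!+1}. Since p ≠ (p+p!+1)-1 = p+p!, w ∈ L; and |w| ≥ p.
By the pumping lemma, w = xyz with |xy| ≤ p and y is nonempty.
The first p characters of w are a's, so xy (and hence y) consists only of a's. Write y = a^k, 1 ≤ k ≤ p.
Since 1 ≤ k ≤ p, k divides p!; set t = 1 + p!/k. Then xy^t z has p + (p!/k)·k = p + p! copies of a. Now the a-count is p+p! and (b-count)-1 = (p+p!+1)-1 = p+p!, so i ≠ j-1 fails. So xy^t z = a^{p+p!} b^{p+p!+1} ∉ L.
This is a contradiction; hence L is not regular.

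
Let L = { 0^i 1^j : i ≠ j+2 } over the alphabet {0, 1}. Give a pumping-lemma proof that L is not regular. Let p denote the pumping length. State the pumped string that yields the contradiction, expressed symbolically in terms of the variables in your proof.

Toward a contradiction, assume L is regular with pumping length p.
Choose w = 0^p 1^{p+p!-2}. Since p ≠ (p+p!-2)+2 = p+p!, w ∈ L; and |w| ≥ p.
Write w = xyz as guaranteed by the lemma, with |xy| ≤ p and |y| ≥ 1.
Since the first p symbols of w are all 0's and |xy| ≤ p, y lies entirely in the leading 0-block: y = 0^k for some k with 1 ≤ k ≤ p.
Since 1 ≤ k ≤ p, k divides p!; set t = 1 + p!/k. Then xy^t z has p + (p!/k)·k = p + p! copies of 0. Now the 0-count is p+p! and (1-count)+2 = (p+p!-2)+2 = p+p!, so i ≠ j+2 fails. So xy^t z = 0^{p+p!} 1^{p+p!-2} ∉ L.
This is a contradiction; hence L is not regular.

0^{p+p!} 1^{p+p!-2}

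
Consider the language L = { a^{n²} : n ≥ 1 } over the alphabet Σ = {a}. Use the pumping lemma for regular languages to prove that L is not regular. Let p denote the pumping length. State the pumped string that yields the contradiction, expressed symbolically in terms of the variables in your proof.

Assume L is regular; let p be its pumping constant.
Take w = a^{p²} ∈ L with |w| = p² ≥ p.
By the pumping lemma, w = xyz with |xy| ≤ p and |y| > 0.
Then y = a^k for some k with 1 ≤ k ≤ p.
Pump with i = 2: xy^2z = a^{p²+k}. Since 1 ≤ k ≤ p, p² < p²+k ≤ p²+p < (p+1)², so p²+k lies strictly between consecutive squares and is not a perfect square. So xy^2z ∉ L.
This contradicts the pumping lemma, so L is not regular.

a^{p²+k}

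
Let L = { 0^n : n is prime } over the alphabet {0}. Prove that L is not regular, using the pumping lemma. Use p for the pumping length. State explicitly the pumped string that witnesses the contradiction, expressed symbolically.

Assume L is regular. Let p be the pumping length given by the pumping lemma.
Let q be a prime with q ≥ p+2 (infinitely many primes exist), and take w = 0^q ∈ L with |w| = q ≥ p.
By the pumping lemma, w = xyz with |xy| ≤ p and |y| > 0.
Then y = 0^k for some k with 1 ≤ k ≤ p.
Since 1 ≤ k ≤ p, |xz| = q-k. Pump with i = q+1: |xy^{q+1}z| = (q-k)+(q+1)k = q+qk = q(1+k), which is composite (both factors ≥ 2). So xy^{q+1}z = 0^{q(1+k)} ∉ L.
This contradicts the pumping lemma, so L is not regular.

0^{q(1+k)}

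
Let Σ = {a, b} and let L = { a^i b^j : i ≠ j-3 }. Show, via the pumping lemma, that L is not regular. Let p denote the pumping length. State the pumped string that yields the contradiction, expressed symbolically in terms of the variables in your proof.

Assume L is regular; let p be its pumping constant.
Choose w = a^p b^{p+p!+3}. Since p ≠ (p+p!+3)-3 = p+p!, w ∈ L; and |w| ≥ p.
The pumping lemma gives a decomposition w = xyz where |xy| ≤ p and |y| ≥ 1.
Since the first p symbols of w are all a's and |xy| ≤ p, y lies entirely in the leading a-block: y = a^k for some k with 1 ≤ k ≤ p.
Since 1 ≤ k ≤ p, k divides p!; set t = 1 + p!/k. Then xy^t z has p + (p!/k)·k = p + p! copies of a. Now the a-count is p+p! and (b-count)-3 = (p+p!+3)-3 = p+p!, so i ≠ j-3 fails. So xy^t z = a^{p+p!} b^{p+p!+3} ∉ L.
This contradicts the pumping lemma, so L is not regular.

a^{p+p!} b^{p+p!+3}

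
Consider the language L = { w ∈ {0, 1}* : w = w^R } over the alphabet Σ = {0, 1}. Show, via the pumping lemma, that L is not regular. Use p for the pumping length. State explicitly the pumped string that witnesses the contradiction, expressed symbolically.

Toward a contradiction, assume L is regular with pumping length p.
Take w = 0^p 1 0^p, a palindrome of length 2p+1 ≥ p.
Write w = xyz as guaranteed by the lemma, with |xy| ≤ p and |y| > 0.
Since the first p symbols of w are all 0's and |xy| ≤ p, y lies entirely in the leading 0-block: y = 0^k for some k with 1 ≤ k ≤ p.
Pump with i = 2: xy^2z = 0^{p+k} 1 0^p. Its reverse is 0^p 1 0^{p+k}, which differs from xy^2z since k ≥ 1. So xy^2z is not a palindrome and xy^2z ∉ L.
Contradiction. Therefore L is not regular.

0^{p+k} 1 0^p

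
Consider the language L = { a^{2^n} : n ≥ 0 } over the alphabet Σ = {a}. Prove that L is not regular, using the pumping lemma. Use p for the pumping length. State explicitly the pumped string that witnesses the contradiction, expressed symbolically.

a^{2^p+k}

Toward a contradiction, assume L is regular with pumping length p.
Take w = a^{2^p} ∈ L with |w| = 2^p ≥ p.
Write w = xyz as guaranteed by the lemma, with |xy| ≤ p and |y| ≥ 1.
Then y = a^k for some k with 1 ≤ k ≤ p.
Pump with i = 2: xy^2z = a^{2^p+k}. Since 1 ≤ k ≤ p < 2^p, we have 2^p < 2^p+k < 2^{p+1}, so 2^p+k is not a power of 2. So xy^2z ∉ L.
This contradicts the pumping lemma, so L is not regular.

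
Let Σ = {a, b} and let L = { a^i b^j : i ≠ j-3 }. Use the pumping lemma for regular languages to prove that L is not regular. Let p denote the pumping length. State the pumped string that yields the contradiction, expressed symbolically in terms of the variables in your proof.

Suppose for contradiction that L is regular, and let p be the pumping length.
Choose w = a^p b^{p+p!+3}. Since p ≠ (p+p!+3)-3 = p+p!, w ∈ L; and |w| ≥ p.
The pumping lemma gives a decomposition w = xyz where |xy| ≤ p and |y| ≥ 1.
Because |xy| ≤ p and w begins with p copies of a, we have y = a^k with 1 ≤ k ≤ p.
Since 1 ≤ k ≤ p, k divides p!; set t = 1 + p!/k. Then xy^t z has p + (p!/k)·k = p + p! copies of a. Now the a-count is p+p! and (b-count)-3 = (p+p!+3)-3 = p+p!, so i ≠ j-3 fails. So xy^t z = a^{p+p!} b^{p+p!+3} ∉ L.
Contradiction. Therefore L is not regular.

a^{p+p!} b^{p+p!+3}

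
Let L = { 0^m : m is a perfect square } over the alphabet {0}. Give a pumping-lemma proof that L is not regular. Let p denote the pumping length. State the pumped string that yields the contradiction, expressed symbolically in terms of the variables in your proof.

Assume L is regular. Let p be the pumping length given by the pumping lemma.
Take w = 0^{p²} ∈ L with |w| = p² ≥ p.
By the pumping lemma, w = xyz with |xy| ≤ p and y is nonempty.
Then y = 0^k for some k with 1 ≤ k ≤ p.
Pump with i = 2: xy^2z = 0^{p²+k}. Since 1 ≤ k ≤ p, p² < p²+k ≤ p²+p < (p+1)², so p²+k lies strictly between consecutive squares and is not a perfect square. So xy^2z ∉ L.
This is a contradiction; hence L is not regular.

0^{p²+k}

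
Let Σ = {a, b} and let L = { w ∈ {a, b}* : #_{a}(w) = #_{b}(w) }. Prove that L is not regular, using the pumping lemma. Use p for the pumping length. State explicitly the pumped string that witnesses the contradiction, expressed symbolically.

Assume L is regular; let p be its pumping constant.
Choose w = a^p b^p ∈ L with |w| = 2p ≥ p.
Write w = xyz as guaranteed by the lemma, with |xy| ≤ p and y is nonempty.
The first p characters of w are a's, so xy (and hence y) consists only of a's. Write y = a^k, 1 ≤ k ≤ p.
Pump with i = 2: xy^2z = a^{p+k} b^p has p+k occurrences of a but only p of b. Since k ≥ 1 the counts differ, so xy^2z ∉ L.
Contradiction. Therefore L is not regular.

a^{p+k} b^p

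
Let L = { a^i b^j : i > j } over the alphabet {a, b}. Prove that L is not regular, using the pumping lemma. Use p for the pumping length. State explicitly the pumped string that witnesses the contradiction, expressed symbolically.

Assume L is regular. Let p be the pumping length given by the pumping lemma.
Choose w = a^{p+1} b^p ∈ L, with |w| = 2p+1 ≥ p.
By the pumping lemma, w = xyz with |xy| ≤ p and |y| ≥ 1.
Because |xy| ≤ p and w begins with p copies of a, we have y = a^k with 1 ≤ k ≤ p.
Consider xy^0z = xz = a^{p+1-k} b^p. Since k ≥ 1, the a-count p+1-k is at most p, so i > j fails; thus xz ∉ L.
This is a contradiction; hence L is not regular.

a^{p+1-k} b^p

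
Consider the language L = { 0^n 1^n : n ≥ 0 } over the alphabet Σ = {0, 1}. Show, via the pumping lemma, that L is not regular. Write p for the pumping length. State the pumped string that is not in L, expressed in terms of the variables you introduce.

Assume L is regular; let p be its pumping constant.
Choose w = 0^p 1^p, which is in L with |w| = 2p ≥ p.
By the pumping lemma, w = xyz with |xy| ≤ p and |y| ≥ 1.
Since the first p symbols of w are all 0's and |xy| ≤ p, y lies entirely in the leading 0-block: y = 0^k for some k with 1 ≤ k ≤ p.
Pump with i = 2: xy^2z = 0^{p+k} 1^p. For this to lie in L we would need p = p+k, which forces k = 0. But k ≥ 1, so xy^2z ∉ L.
Contradiction. Therefore L is not regular.

0^{p+k} 1^p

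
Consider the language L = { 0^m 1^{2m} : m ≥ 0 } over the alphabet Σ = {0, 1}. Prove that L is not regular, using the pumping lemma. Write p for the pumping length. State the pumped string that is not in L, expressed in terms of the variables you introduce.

Toward a contradiction, assume L is regular with pumping length p.
Take w = 0^p 1^{2p}. Then w ∈ L and |w| = 3p ≥ p.
By the pumping lemma, w = xyz with |xy| ≤ p and |y| > 0.
Because |xy| ≤ p and w begins with p copies of 0, we have y = 0^k with 1 ≤ k ≤ p.
Pump with i = 2: xy^2z = 0^{p+k} 1^{2p}. For this to lie in L we would need 2p = 2(p+k), which forces k = 0. But k ≥ 1, so xy^2z ∉ L.
This contradicts the pumping lemma, so L is not regular.

0^{p+k} 1^{2p}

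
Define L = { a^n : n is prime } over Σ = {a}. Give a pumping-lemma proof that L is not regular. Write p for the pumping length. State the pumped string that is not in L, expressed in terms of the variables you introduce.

a^{q(1+k)}

Toward a contradiction, assume L is regular with pumping length p.
Let q be a prime with q ≥ p+2 (infinitely many primes exist), and take w = a^q ∈ L with |w| = q ≥ p.
By the pumping lemma, w = xyz with |xy| ≤ p and |y| > 0.
Then y = a^k for some k with 1 ≤ k ≤ p.
Since 1 ≤ k ≤ p, |xz| = q-k. Pump with i = q+1: |xy^{q+1}z| = (q-k)+(q+1)k = q+qk = q(1+k), which is composite (both factors ≥ 2). So xy^{q+1}z = a^{q(1+k)} ∉ L.
This contradicts the pumping lemma, so L is not regular.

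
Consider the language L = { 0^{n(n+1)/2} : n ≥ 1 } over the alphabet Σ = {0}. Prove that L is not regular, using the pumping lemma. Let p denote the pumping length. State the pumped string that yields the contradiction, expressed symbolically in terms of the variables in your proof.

Toward a contradiction, assume L is regular with pumping length p.
Take w = 0^{p(p+1)/2} ∈ L with |w| = p(p+1)/2 ≥ p.
Write w = xyz as guaranteed by the lemma, with |xy| ≤ p and |y| ≥ 1.
Then y = 0^k for some k with 1 ≤ k ≤ p.
Pump with i = 2: xy^2z = 0^{p(p+1)/2+k}. Since 1 ≤ k ≤ p, p(p+1)/2 < p(p+1)/2+k ≤ p(p+1)/2+p < (p+1)(p+2)/2, so p(p+1)/2+k is strictly between consecutive triangular numbers. So xy^2z ∉ L.
This is a contradiction; hence L is not regular.

0^{p(p+1)/2+k}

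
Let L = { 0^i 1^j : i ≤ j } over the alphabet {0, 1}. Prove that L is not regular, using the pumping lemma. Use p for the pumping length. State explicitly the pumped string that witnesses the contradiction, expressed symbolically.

0^{p+k} 1^p

Suppose for contradiction that L is regular, and let p be the pumping length.
Choose w = 0^p 1^p ∈ L, with |w| = 2p ≥ p.
By the pumping lemma, w = xyz with |xy| ≤ p and y is nonempty.
Since the first p symbols of w are all 0's and |xy| ≤ p, y lies entirely in the leading 0-block: y = 0^k for some k with 1 ≤ k ≤ p.
Consider xy^2z = 0^{p+k} 1^p. Since k ≥ 1, the 0-count p+k exceeds the 1-count p, so i ≤ j fails; thus xy^2z ∉ L.
This is a contradiction; hence L is not regular.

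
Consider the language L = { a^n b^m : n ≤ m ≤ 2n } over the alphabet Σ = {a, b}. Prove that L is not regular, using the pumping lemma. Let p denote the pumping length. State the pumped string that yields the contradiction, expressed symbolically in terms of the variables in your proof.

Suppose for contradiction that L is regular, and let p be the pumping length.
Take w = a^p b^p ∈ L (since p ≤ p ≤ 2p), with |w| = 2p ≥ p.
Write w = xyz as guaranteed by the lemma, with |xy| ≤ p and |y| ≥ 1.
Because |xy| ≤ p and w begins with p copies of a, we have y = a^k with 1 ≤ k ≤ p.
Pump with i = 2: xy^2z = a^{p+k} b^p. Now n = p+k > p = m, so the condition n ≤ m fails. Thus xy^2z ∉ L.
Contradiction. Therefore L is not regular.

a^{p+k} b^p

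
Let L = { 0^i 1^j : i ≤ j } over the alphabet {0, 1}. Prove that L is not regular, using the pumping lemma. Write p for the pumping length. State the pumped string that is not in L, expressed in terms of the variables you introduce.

0^{p+k} 1^p

Assume L is regular; let p be its pumping constant.
Choose w = 0^p 1^p ∈ L, with |w| = 2p ≥ p.
The pumping lemma gives a decomposition w = xyz where |xy| ≤ p and |y| > 0.
Since the first p symbols of w are all 0's and |xy| ≤ p, y lies entirely in the leading 0-block: y = 0^k for some k with 1 ≤ k ≤ p.
Consider xy^2z = 0^{p+k} 1^p. Since k ≥ 1, the 0-count p+k exceeds the 1-count p, so i ≤ j fails; thus xy^2z ∉ L.
This is a contradiction; hence L is not regular.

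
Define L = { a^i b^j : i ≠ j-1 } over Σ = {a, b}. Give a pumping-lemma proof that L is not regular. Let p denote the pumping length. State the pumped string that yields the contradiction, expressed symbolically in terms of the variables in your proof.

Toward a contradiction, assume L is regular with pumping length p.
Choose w = a^p b^{p+p!+1}. Since p ≠ (p+p!+1)-1 = p+p!, w ∈ L; and |w| ≥ p.
By the pumping lemma, w = xyz with |xy| ≤ p and |y| > 0.
Since the first p symbols of w are all a's and |xy| ≤ p, y lies entirely in the leading a-block: y = a^k for some k with 1 ≤ k ≤ p.
Since 1 ≤ k ≤ p, k divides p!; set t = 1 + p!/k. Then xy^t z has p + (p!/k)·k = p + p! copies of a. Now the a-count is p+p! and (b-count)-1 = (p+p!+1)-1 = p+p!, so i ≠ j-1 fails. So xy^t z = a^{p+p!} b^{p+p!+1} ∉ L.
Contradiction. Therefore L is not regular.

a^{p+p!} b^{p+p!+1}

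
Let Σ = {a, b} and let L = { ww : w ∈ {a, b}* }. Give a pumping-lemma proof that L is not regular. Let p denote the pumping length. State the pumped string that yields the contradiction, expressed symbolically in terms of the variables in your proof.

Assume L is regular; let p be its pumping constant.
Take w = a^p b^p a^p b^p = uu where u = a^pb^p; then w ∈ L and |w| = 4p ≥ p.
The pumping lemma gives a decomposition w = xyz where |xy| ≤ p and |y| > 0.
Since the first p symbols of w are all a's and |xy| ≤ p, y lies entirely in the leading a-block: y = a^k for some k with 1 ≤ k ≤ p.
Pump with i = 2: xy^2z = a^{p+k} b^p a^p b^p, of length 4p+k. Suppose this equals vv. The string starts with a and ends with b, so v does too; thus the boundary between the two copies of v is a b→a transition. There is exactly one such transition, at position 2p+k, so |v| = 2p+k and |vv| = 4p+2k ≠ 4p+k since k ≥ 1. So xy^2z ∉ L.
This contradicts the pumping lemma, so L is not regular.

a^{p+k} b^p a^p b^p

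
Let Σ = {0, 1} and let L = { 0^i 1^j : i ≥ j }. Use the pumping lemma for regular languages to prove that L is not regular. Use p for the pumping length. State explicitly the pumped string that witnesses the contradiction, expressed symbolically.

0^{p-k} 1^p

Suppose for contradiction that L is regular, and let p be the pumping length.
Choose w = 0^p 1^p ∈ L, with |w| = 2p ≥ p.
By the pumping lemma, w = xyz with |xy| ≤ p and y is nonempty.
The first p characters of w are 0's, so xy (and hence y) consists only of 0's. Write y = 0^k, 1 ≤ k ≤ p.
Consider xy^0z = xz = 0^{p-k} 1^p. Since k ≥ 1, the 0-count p-k is less than p, so i ≥ j fails; thus xz ∉ L.
This is a contradiction; hence L is not regular.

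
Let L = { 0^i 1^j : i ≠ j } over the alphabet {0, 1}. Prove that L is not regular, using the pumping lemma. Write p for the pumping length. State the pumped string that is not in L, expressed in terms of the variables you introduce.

0^{p+p!} 1^{p+p!}

Assume L is regular. Let p be the pumping length given by the pumping lemma.
Choose w = 0^p 1^{p+p!}. Since p ≠ p+p!, w ∈ L; and |w| ≥ p.
Write w = xyz as guaranteed by the lemma, with |xy| ≤ p and |y| ≥ 1.
Because |xy| ≤ p and w begins with p copies of 0, we have y = 0^k with 1 ≤ k ≤ p.
Since 1 ≤ k ≤ p, k divides p!; set t = 1 + p!/k. Then xy^t z has p + (p!/k)·k = p + p! copies of 0. Now the 0-count equals the 1-count, so i ≠ j fails. So xy^t z = 0^{p+p!} 1^{p+p!} ∉ L.
Contradiction. Therefore L is not regular.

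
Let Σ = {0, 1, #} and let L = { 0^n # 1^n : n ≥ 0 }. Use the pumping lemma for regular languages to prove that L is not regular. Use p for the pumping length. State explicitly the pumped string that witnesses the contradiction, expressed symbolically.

Suppose for contradiction that L is regular, and let p be the pumping length.
Take w = 0^p # 1^p ∈ L with |w| = 2p+1 ≥ p.
By the pumping lemma, w = xyz with |xy| ≤ p and |y| ≥ 1.
Because |xy| ≤ p and w begins with p copies of 0, we have y = 0^k with 1 ≤ k ≤ p.
Pump with i = 2: xy^2z = 0^{p+k} # 1^p, which would require p+k = p. But k ≥ 1, so xy^2z ∉ L.
This is a contradiction; hence L is not regular.

0^{p+k} # 1^p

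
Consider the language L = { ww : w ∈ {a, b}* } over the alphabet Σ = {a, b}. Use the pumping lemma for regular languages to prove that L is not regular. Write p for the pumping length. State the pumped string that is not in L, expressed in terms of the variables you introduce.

a^{p+k} b^p a^p b^p

Assume L is regular; let p be its pumping constant.
Take w = a^p b^p a^p b^p = uu where u = a^pb^p; then w ∈ L and |w| = 4p ≥ p.
By the pumping lemma, w = xyz with |xy| ≤ p and y is nonempty.
Because |xy| ≤ p and w begins with p copies of a, we have y = a^k with 1 ≤ k ≤ p.
Pump with i = 2: xy^2z = a^{p+k} b^p a^p b^p, of length 4p+k. Suppose this equals vv. The string starts with a and ends with b, so v does too; thus the boundary between the two copies of v is a b→a transition. There is exactly one such transition, at position 2p+k, so |v| = 2p+k and |vv| = 4p+2k ≠ 4p+k since k ≥ 1. So xy^2z ∉ L.
Contradiction. Therefore L is not regular.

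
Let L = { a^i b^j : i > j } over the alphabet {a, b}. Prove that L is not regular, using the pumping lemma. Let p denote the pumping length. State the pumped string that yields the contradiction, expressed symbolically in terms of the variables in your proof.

Toward a contradiction, assume L is regular with pumping length p.
Choose w = a^{p+1} b^p ∈ L, with |w| = 2p+1 ≥ p.
By the pumping lemma, w = xyz with |xy| ≤ p and y is nonempty.
The first p characters of w are a's, so xy (and hence y) consists only of a's. Write y = a^k, 1 ≤ k ≤ p.
Consider xy^0z = xz = a^{p+1-k} b^p. Since k ≥ 1, the a-count p+1-k is at most p, so i > j fails; thus xz ∉ L.
Contradiction. Therefore L is not regular.

a^{p+1-k} b^p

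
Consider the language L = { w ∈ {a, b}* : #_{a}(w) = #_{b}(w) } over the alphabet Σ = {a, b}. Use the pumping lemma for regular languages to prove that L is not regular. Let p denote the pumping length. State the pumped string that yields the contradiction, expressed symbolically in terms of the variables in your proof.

a^{p+k} b^p

Assume L is regular. Let p be the pumping length given by the pumping lemma.
Choose w = a^p b^p ∈ L with |w| = 2p ≥ p.
Write w = xyz as guaranteed by the lemma, with |xy| ≤ p and |y| ≥ 1.
The first p characters of w are a's, so xy (and hence y) consists only of a's. Write y = a^k, 1 ≤ k ≤ p.
Pump with i = 2: xy^2z = a^{p+k} b^p has p+k occurrences of a but only p of b. Since k ≥ 1 the counts differ, so xy^2z ∉ L.
This contradicts the pumping lemma, so L is not regular.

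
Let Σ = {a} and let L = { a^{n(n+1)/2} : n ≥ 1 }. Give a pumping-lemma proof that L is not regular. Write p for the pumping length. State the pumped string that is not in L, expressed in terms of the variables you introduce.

a^{p(p+1)/2+k}

Suppose for contradiction that L is regular, and let p be the pumping length.
Take w = a^{p(p+1)/2} ∈ L with |w| = p(p+1)/2 ≥ p.
Write w = xyz as guaranteed by the lemma, with |xy| ≤ p and |y| > 0.
Then y = a^k for some k with 1 ≤ k ≤ p.
Pump with i = 2: xy^2z = a^{p(p+1)/2+k}. Since 1 ≤ k ≤ p, p(p+1)/2 < p(p+1)/2+k ≤ p(p+1)/2+p < (p+1)(p+2)/2, so p(p+1)/2+k is strictly between consecutive triangular numbers. So xy^2z ∉ L.
Contradiction. Therefore L is not regular.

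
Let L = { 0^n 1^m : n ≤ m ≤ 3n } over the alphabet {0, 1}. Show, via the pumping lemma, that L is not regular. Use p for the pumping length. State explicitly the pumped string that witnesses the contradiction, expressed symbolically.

0^{p+k} 1^p

Assume L is regular; let p be its pumping constant.
Take w = 0^p 1^p ∈ L (since p ≤ p ≤ 3p), with |w| = 2p ≥ p.
The pumping lemma gives a decomposition w = xyz where |xy| ≤ p and y is nonempty.
Since the first p symbols of w are all 0's and |xy| ≤ p, y lies entirely in the leading 0-block: y = 0^k for some k with 1 ≤ k ≤ p.
Pump with i = 2: xy^2z = 0^{p+k} 1^p. Now n = p+k > p = m, so the condition n ≤ m fails. Thus xy^2z ∉ L.
This contradicts the pumping lemma, so L is not regular.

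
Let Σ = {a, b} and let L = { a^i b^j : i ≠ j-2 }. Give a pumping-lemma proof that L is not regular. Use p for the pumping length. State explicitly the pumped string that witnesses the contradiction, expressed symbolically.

Assume L is regular; let p be its pumping constant.
Choose w = a^p b^{p+p!+2}. Since p ≠ (p+p!+2)-2 = p+p!, w ∈ L; and |w| ≥ p.
Write w = xyz as guaranteed by the lemma, with |xy| ≤ p and |y| > 0.
Since the first p symbols of w are all a's and |xy| ≤ p, y lies entirely in the leading a-block: y = a^k for some k with 1 ≤ k ≤ p.
Since 1 ≤ k ≤ p, k divides p!; set t = 1 + p!/k. Then xy^t z has p + (p!/k)·k = p + p! copies of a. Now the a-count is p+p! and (b-count)-2 = (p+p!+2)-2 = p+p!, so i ≠ j-2 fails. So xy^t z = a^{p+p!} b^{p+p!+2} ∉ L.
This contradicts the pumping lemma, so L is not regular.

a^{p+p!} b^{p+p!+2}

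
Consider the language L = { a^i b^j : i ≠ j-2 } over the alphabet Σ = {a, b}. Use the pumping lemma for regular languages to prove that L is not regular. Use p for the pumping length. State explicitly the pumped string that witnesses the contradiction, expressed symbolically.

Suppose for contradiction that L is regular, and let p be the pumping length.
Choose w = a^p b^{p+p!+2}. Since p ≠ (p+p!+2)-2 = p+p!, w ∈ L; and |w| ≥ p.
Write w = xyz as guaranteed by the lemma, with |xy| ≤ p and |y| ≥ 1.
Because |xy| ≤ p and w begins with p copies of a, we have y = a^k with 1 ≤ k ≤ p.
Since 1 ≤ k ≤ p, k divides p!; set t = 1 + p!/k. Then xy^t z has p + (p!/k)·k = p + p! copies of a. Now the a-count is p+p! and (b-count)-2 = (p+p!+2)-2 = p+p!, so i ≠ j-2 fails. So xy^t z = a^{p+p!} b^{p+p!+2} ∉ L.
Contradiction. Therefore L is not regular.

a^{p+p!} b^{p+p!+2}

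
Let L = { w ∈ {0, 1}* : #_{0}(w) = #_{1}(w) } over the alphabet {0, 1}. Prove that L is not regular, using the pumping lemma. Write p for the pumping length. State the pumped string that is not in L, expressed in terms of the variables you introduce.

0^{p+k} 1^p

Suppose for contradiction that L is regular, and let p be the pumping length.
Choose w = 0^p 1^p ∈ L with |w| = 2p ≥ p.
By the pumping lemma, w = xyz with |xy| ≤ p and y is nonempty.
Because |xy| ≤ p and w begins with p copies of 0, we have y = 0^k with 1 ≤ k ≤ p.
Pump with i = 2: xy^2z = 0^{p+k} 1^p has p+k occurrences of 0 but only p of 1. Since k ≥ 1 the counts differ, so xy^2z ∉ L.
Contradiction. Therefore L is not regular.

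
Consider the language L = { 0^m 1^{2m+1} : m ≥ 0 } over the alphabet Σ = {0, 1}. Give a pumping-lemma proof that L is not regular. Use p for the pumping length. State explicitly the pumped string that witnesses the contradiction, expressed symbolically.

Suppose for contradiction that L is regular, and let p be the pumping length.
Take w = 0^p 1^{2p+1}. Then w ∈ L and |w| = 3p+1 ≥ p.
Write w = xyz as guaranteed by the lemma, with |xy| ≤ p and |y| ≥ 1.
Because |xy| ≤ p and w begins with p copies of 0, we have y = 0^k with 1 ≤ k ≤ p.
Pump with i = 2: xy^2z = 0^{p+k} 1^{2p+1}. For this to lie in L we would need 2p+1 = 2(p+k)+1, which forces k = 0. But k ≥ 1, so xy^2z ∉ L.
This is a contradiction; hence L is not regular.

0^{p+k} 1^{2p+1}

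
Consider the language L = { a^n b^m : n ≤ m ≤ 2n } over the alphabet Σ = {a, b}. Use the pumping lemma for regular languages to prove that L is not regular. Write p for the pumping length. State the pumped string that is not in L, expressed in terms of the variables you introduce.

a^{p+k} b^p

Assume L is regular. Let p be the pumping length given by the pumping lemma.
Take w = a^p b^p ∈ L (since p ≤ p ≤ 2p), with |w| = 2p ≥ p.
By the pumping lemma, w = xyz with |xy| ≤ p and |y| ≥ 1.
Because |xy| ≤ p and w begins with p copies of a, we have y = a^k with 1 ≤ k ≤ p.
Pump with i = 2: xy^2z = a^{p+k} b^p. Now n = p+k > p = m, so the condition n ≤ m fails. Thus xy^2z ∉ L.
Contradiction. Therefore L is not regular.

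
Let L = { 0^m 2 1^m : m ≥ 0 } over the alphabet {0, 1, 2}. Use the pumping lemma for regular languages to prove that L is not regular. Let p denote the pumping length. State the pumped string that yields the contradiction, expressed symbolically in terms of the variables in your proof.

Suppose for contradiction that L is regular, and let p be the pumping length.
Take w = 0^p 2 1^p ∈ L with |w| = 2p+1 ≥ p.
The pumping lemma gives a decomposition w = xyz where |xy| ≤ p and y is nonempty.
Since the first p symbols of w are all 0's and |xy| ≤ p, y lies entirely in the leading 0-block: y = 0^k for some k with 1 ≤ k ≤ p.
Pump with i = 2: xy^2z = 0^{p+k} 2 1^p, which would require p+k = p. But k ≥ 1, so xy^2z ∉ L.
This is a contradiction; hence L is not regular.

0^{p+k} 2 1^p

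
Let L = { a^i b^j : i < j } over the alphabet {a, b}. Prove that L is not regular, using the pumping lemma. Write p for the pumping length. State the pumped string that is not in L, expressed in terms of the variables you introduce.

Assume L is regular. Let p be the pumping length given by the pumping lemma.
Choose w = a^p b^{p+1} ∈ L, with |w| = 2p+1 ≥ p.
By the pumping lemma, w = xyz with |xy| ≤ p and |y| > 0.
The first p characters of w are a's, so xy (and hence y) consists only of a's. Write y = a^k, 1 ≤ k ≤ p.
Consider xy^2z = a^{p+k} b^{p+1}. Since k ≥ 1, the a-count p+k is at least p+1, so i < j fails; thus xy^2z ∉ L.
This is a contradiction; hence L is not regular.

a^{p+k} b^{p+1}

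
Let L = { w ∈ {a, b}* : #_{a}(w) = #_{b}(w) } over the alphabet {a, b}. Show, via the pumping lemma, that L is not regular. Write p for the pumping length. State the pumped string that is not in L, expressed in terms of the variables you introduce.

Suppose for contradiction that L is regular, and let p be the pumping length.
Choose w = a^p b^p ∈ L with |w| = 2p ≥ p.
By the pumping lemma, w = xyz with |xy| ≤ p and |y| > 0.
The first p characters of w are a's, so xy (and hence y) consists only of a's. Write y = a^k, 1 ≤ k ≤ p.
Pump with i = 2: xy^2z = a^{p+k} b^p has p+k occurrences of a but only p of b. Since k ≥ 1 the counts differ, so xy^2z ∉ L.
Contradiction. Therefore L is not regular.

a^{p+k} b^p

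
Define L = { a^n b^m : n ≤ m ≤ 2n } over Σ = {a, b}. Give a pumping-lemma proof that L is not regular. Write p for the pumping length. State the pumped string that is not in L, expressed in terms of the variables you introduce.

Toward a contradiction, assume L is regular with pumping length p.
Take w = a^p b^p ∈ L (since p ≤ p ≤ 2p), with |w| = 2p ≥ p.
The pumping lemma gives a decomposition w = xyz where |xy| ≤ p and |y| ≥ 1.
The first p characters of w are a's, so xy (and hence y) consists only of a's. Write y = a^k, 1 ≤ k ≤ p.
Pump with i = 2: xy^2z = a^{p+k} b^p. Now n = p+k > p = m, so the condition n ≤ m fails. Thus xy^2z ∉ L.
This contradicts the pumping lemma, so L is not regular.

a^{p+k} b^p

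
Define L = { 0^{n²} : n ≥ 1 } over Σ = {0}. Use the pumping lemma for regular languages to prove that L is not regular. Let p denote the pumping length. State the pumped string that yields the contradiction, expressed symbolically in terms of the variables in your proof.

Assume L is regular. Let p be the pumping length given by the pumping lemma.
Take w = 0^{p²} ∈ L with |w| = p² ≥ p.
The pumping lemma gives a decomposition w = xyz where |xy| ≤ p and y is nonempty.
Then y = 0^k for some k with 1 ≤ k ≤ p.
Pump with i = 2: xy^2z = 0^{p²+k}. Since 1 ≤ k ≤ p, p² < p²+k ≤ p²+p < (p+1)², so p²+k lies strictly between consecutive squares and is not a perfect square. So xy^2z ∉ L.
This is a contradiction; hence L is not regular.

0^{p²+k}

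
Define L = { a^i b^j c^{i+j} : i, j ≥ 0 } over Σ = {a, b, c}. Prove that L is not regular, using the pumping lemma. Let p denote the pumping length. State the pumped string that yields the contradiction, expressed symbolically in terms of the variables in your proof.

a^{p+k} b^p c^{2p}

Toward a contradiction, assume L is regular with pumping length p.
Take w = a^p b^p c^{2p} ∈ L (with i=j=p, i+j=2p), |w| = 4p ≥ p.
Write w = xyz as guaranteed by the lemma, with |xy| ≤ p and |y| > 0.
Since the first p symbols of w are all a's and |xy| ≤ p, y lies entirely in the leading a-block: y = a^k for some k with 1 ≤ k ≤ p.
Consider xy^2z = a^{p+k} b^p c^{2p}. Now the a- and b-counts sum to 2p+k, but the c-count is 2p ≠ 2p+k. So xy^2z ∉ L.
Contradiction. Therefore L is not regular.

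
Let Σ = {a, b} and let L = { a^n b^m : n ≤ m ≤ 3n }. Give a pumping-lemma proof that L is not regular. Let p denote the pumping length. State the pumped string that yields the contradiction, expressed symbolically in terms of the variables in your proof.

Assume L is regular; let p be its pumping constant.
Take w = a^p b^p ∈ L (since p ≤ p ≤ 3p), with |w| = 2p ≥ p.
The pumping lemma gives a decomposition w = xyz where |xy| ≤ p and |y| ≥ 1.
Because |xy| ≤ p and w begins with p copies of a, we have y = a^k with 1 ≤ k ≤ p.
Pump with i = 2: xy^2z = a^{p+k} b^p. Now n = p+k > p = m, so the condition n ≤ m fails. Thus xy^2z ∉ L.
This is a contradiction; hence L is not regular.

a^{p+k} b^p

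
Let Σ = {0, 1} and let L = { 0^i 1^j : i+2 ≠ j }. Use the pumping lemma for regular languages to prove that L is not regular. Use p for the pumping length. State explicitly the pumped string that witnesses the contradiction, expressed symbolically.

0^{p+p!} 1^{p+p!+2}

Toward a contradiction, assume L is regular with pumping length p.
Choose w = 0^p 1^{p+p!+2}. Since p ≠ (p+p!+2)-2 = p+p!, w ∈ L; and |w| ≥ p.
The pumping lemma gives a decomposition w = xyz where |xy| ≤ p and |y| > 0.
The first p characters of w are 0's, so xy (and hence y) consists only of 0's. Write y = 0^k, 1 ≤ k ≤ p.
Since 1 ≤ k ≤ p, k divides p!; set t = 1 + p!/k. Then xy^t z has p + (p!/k)·k = p + p! copies of 0. Now the 0-count is p+p! and (1-count)-2 = (p+p!+2)-2 = p+p!, so i+2 ≠ j fails. So xy^t z = 0^{p+p!} 1^{p+p!+2} ∉ L.
This is a contradiction; hence L is not regular.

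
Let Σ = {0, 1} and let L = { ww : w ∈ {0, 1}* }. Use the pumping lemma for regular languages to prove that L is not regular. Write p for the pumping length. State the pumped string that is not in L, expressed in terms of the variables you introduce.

Suppose for contradiction that L is regular, and let p be the pumping length.
Take w = 0^p 1^p 0^p 1^p = uu where u = 0^p1^p; then w ∈ L and |w| = 4p ≥ p.
Write w = xyz as guaranteed by the lemma, with |xy| ≤ p and y is nonempty.
Because |xy| ≤ p and w begins with p copies of 0, we have y = 0^k with 1 ≤ k ≤ p.
Pump with i = 2: xy^2z = 0^{p+k} 1^p 0^p 1^p, of length 4p+k. Suppose this equals vv. The string starts with 0 and ends with 1, so v does too; thus the boundary between the two copies of v is a 1→0 transition. There is exactly one such transition, at position 2p+k, so |v| = 2p+k and |vv| = 4p+2k ≠ 4p+k since k ≥ 1. So xy^2z ∉ L.
Contradiction. Therefore L is not regular.

0^{p+k} 1^p 0^p 1^p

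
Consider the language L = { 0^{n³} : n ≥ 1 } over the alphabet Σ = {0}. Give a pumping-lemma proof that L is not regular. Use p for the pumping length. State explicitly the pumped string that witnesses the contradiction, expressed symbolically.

Assume L is regular. Let p be the pumping length given by the pumping lemma.
Take w = 0^{p³} ∈ L with |w| = p³ ≥ p.
Write w = xyz as guaranteed by the lemma, with |xy| ≤ p and y is nonempty.
Then y = 0^k for some k with 1 ≤ k ≤ p.
Pump with i = 2: xy^2z = 0^{p³+k}. Since 1 ≤ k ≤ p, p³ < p³+k ≤ p³+p < p³+3p²+3p+1 = (p+1)³, so p³+k is not a perfect cube. So xy^2z ∉ L.
Contradiction. Therefore L is not regular.

0^{p³+k}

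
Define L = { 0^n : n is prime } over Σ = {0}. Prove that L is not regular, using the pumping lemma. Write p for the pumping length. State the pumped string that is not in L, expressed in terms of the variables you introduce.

0^{q(1+k)}

Assume L is regular. Let p be the pumping length given by the pumping lemma.
Let q be a prime with q ≥ p+2 (infinitely many primes exist), and take w = 0^q ∈ L with |w| = q ≥ p.
The pumping lemma gives a decomposition w = xyz where |xy| ≤ p and |y| ≥ 1.
Then y = 0^k for some k with 1 ≤ k ≤ p.
Since 1 ≤ k ≤ p, |xz| = q-k. Pump with i = q+1: |xy^{q+1}z| = (q-k)+(q+1)k = q+qk = q(1+k), which is composite (both factors ≥ 2). So xy^{q+1}z = 0^{q(1+k)} ∉ L.
This contradicts the pumping lemma, so L is not regular.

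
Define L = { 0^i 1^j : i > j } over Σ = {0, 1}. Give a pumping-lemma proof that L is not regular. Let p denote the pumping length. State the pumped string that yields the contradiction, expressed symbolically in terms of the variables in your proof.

Assume L is regular. Let p be the pumping length given by the pumping lemma.
Choose w = 0^{p+1} 1^p ∈ L, with |w| = 2p+1 ≥ p.
The pumping lemma gives a decomposition w = xyz where |xy| ≤ p and y is nonempty.
The first p characters of w are 0's, so xy (and hence y) consists only of 0's. Write y = 0^k, 1 ≤ k ≤ p.
Consider xy^0z = xz = 0^{p+1-k} 1^p. Since k ≥ 1, the 0-count p+1-k is at most p, so i > j fails; thus xz ∉ L.
This is a contradiction; hence L is not regular.

0^{p+1-k} 1^p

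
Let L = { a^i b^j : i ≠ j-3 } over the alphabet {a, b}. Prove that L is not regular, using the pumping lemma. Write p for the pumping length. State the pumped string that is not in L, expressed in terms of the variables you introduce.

Suppose for contradiction that L is regular, and let p be the pumping length.
Choose w = a^p b^{p+p!+3}. Since p ≠ (p+p!+3)-3 = p+p!, w ∈ L; and |w| ≥ p.
The pumping lemma gives a decomposition w = xyz where |xy| ≤ p and y is nonempty.
Since the first p symbols of w are all a's and |xy| ≤ p, y lies entirely in the leading a-block: y = a^k for some k with 1 ≤ k ≤ p.
Since 1 ≤ k ≤ p, k divides p!; set t = 1 + p!/k. Then xy^t z has p + (p!/k)·k = p + p! copies of a. Now the a-count is p+p! and (b-count)-3 = (p+p!+3)-3 = p+p!, so i ≠ j-3 fails. So xy^t z = a^{p+p!} b^{p+p!+3} ∉ L.
This contradicts the pumping lemma, so L is not regular.

a^{p+p!} b^{p+p!+3}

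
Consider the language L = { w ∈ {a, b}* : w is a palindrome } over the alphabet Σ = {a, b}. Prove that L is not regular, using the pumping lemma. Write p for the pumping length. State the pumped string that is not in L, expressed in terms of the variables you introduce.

a^{p+k} b a^p

Suppose for contradiction that L is regular, and let p be the pumping length.
Take w = a^p b a^p, a palindrome of length 2p+1 ≥ p.
Write w = xyz as guaranteed by the lemma, with |xy| ≤ p and |y| ≥ 1.
The first p characters of w are a's, so xy (and hence y) consists only of a's. Write y = a^k, 1 ≤ k ≤ p.
Pump with i = 2: xy^2z = a^{p+k} b a^p. Its reverse is a^p b a^{p+k}, which differs from xy^2z since k ≥ 1. So xy^2z is not a palindrome and xy^2z ∉ L.
This contradicts the pumping lemma, so L is not regular.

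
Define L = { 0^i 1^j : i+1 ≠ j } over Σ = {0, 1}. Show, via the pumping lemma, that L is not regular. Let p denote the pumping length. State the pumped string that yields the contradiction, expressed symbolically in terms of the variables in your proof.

Toward a contradiction, assume L is regular with pumping length p.
Choose w = 0^p 1^{p+p!+1}. Since p ≠ (p+p!+1)-1 = p+p!, w ∈ L; and |w| ≥ p.
Write w = xyz as guaranteed by the lemma, with |xy| ≤ p and |y| > 0.
The first p characters of w are 0's, so xy (and hence y) consists only of 0's. Write y = 0^k, 1 ≤ k ≤ p.
Since 1 ≤ k ≤ p, k divides p!; set t = 1 + p!/k. Then xy^t z has p + (p!/k)·k = p + p! copies of 0. Now the 0-count is p+p! and (1-count)-1 = (p+p!+1)-1 = p+p!, so i+1 ≠ j fails. So xy^t z = 0^{p+p!} 1^{p+p!+1} ∉ L.
This contradicts the pumping lemma, so L is not regular.

0^{p+p!} 1^{p+p!+1}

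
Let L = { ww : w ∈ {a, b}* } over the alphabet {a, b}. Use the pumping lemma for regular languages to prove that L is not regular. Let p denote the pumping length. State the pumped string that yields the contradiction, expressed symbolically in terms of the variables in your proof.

a^{p+k} b^p a^p b^p

Suppose for contradiction that L is regular, and let p be the pumping length.
Take w = a^p b^p a^p b^p = uu where u = a^pb^p; then w ∈ L and |w| = 4p ≥ p.
By the pumping lemma, w = xyz with |xy| ≤ p and y is nonempty.
The first p characters of w are a's, so xy (and hence y) consists only of a's. Write y = a^k, 1 ≤ k ≤ p.
Pump with i = 2: xy^2z = a^{p+k} b^p a^p b^p, of length 4p+k. Suppose this equals vv. The string starts with a and ends with b, so v does too; thus the boundary between the two copies of v is a b→a transition. There is exactly one such transition, at position 2p+k, so |v| = 2p+k and |vv| = 4p+2k ≠ 4p+k since k ≥ 1. So xy^2z ∉ L.
This is a contradiction; hence L is not regular.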